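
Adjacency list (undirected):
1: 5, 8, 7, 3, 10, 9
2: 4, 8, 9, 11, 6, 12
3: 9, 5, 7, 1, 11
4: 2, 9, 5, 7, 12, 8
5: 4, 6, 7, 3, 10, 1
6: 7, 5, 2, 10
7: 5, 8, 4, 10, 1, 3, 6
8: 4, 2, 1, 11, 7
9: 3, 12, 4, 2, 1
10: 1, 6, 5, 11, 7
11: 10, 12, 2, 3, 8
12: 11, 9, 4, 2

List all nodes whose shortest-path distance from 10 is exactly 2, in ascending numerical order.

Level 0: 10
Level 1: 1, 5, 6, 7, 11
Level 2: 2, 3, 4, 8, 9, 12

2, 3, 4, 8, 9, 12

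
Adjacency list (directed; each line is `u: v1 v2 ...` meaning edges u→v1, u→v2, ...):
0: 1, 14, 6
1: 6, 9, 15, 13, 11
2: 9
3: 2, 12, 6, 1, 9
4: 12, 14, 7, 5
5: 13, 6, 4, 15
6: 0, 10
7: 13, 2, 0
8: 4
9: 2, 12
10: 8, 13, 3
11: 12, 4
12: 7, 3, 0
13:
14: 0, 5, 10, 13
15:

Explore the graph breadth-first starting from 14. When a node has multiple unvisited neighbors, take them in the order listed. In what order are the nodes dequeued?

14, 0, 5, 10, 13, 1, 6, 4, 15, 8, 3, 9, 11, 12, 7, 2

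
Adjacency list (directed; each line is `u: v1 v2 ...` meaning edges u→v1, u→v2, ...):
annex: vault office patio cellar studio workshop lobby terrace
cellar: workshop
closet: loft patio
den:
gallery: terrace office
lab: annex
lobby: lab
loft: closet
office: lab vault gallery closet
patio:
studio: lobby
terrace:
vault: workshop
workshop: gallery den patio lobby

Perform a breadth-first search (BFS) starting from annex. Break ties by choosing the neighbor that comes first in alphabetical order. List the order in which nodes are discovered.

annex, cellar, lobby, office, patio, studio, terrace, vault, workshop, lab, closet, gallery, den, loft

Visit annex; enqueue cellar, lobby, office, patio, studio, terrace, vault, workshop → queue [cellar, lobby, office, patio, studio, terrace, vault, workshop]
Visit cellar → queue [lobby, office, patio, studio, terrace, vault, workshop]
Visit lobby; enqueue lab → queue [office, patio, studio, terrace, vault, workshop, lab]
Visit office; enqueue closet, gallery → queue [patio, studio, terrace, vault, workshop, lab, closet, gallery]
Visit patio → queue [studio, terrace, vault, workshop, lab, closet, gallery]
Visit studio → queue [terrace, vault, workshop, lab, closet, gallery]
Visit terrace → queue [vault, workshop, lab, closet, gallery]
Visit vault → queue [workshop, lab, closet, gallery]
Visit workshop; enqueue den → queue [lab, closet, gallery, den]
Visit lab → queue [closet, gallery, den]
Visit closet; enqueue loft → queue [gallery, den, loft]
Visit gallery → queue [den, loft]
Visit den → queue [loft]
Visit loft → queue []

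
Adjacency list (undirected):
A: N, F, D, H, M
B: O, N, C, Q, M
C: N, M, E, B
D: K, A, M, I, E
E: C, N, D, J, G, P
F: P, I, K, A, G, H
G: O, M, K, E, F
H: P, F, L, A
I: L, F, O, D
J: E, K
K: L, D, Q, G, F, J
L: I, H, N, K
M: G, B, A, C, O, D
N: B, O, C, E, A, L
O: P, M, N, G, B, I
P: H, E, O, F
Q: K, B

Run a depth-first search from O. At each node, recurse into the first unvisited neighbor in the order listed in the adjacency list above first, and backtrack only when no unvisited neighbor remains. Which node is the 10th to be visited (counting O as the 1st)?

M

Visit O
O → P
P → H
H → F
F → I
I → L
L → N
N → B
B → C
C → M
M → G
G → K
K → D
D → A
D → E
E → J
K → Q

Visit order: O, P, H, F, I, L, N, B, C, M, G, K, D, A, E, J, Q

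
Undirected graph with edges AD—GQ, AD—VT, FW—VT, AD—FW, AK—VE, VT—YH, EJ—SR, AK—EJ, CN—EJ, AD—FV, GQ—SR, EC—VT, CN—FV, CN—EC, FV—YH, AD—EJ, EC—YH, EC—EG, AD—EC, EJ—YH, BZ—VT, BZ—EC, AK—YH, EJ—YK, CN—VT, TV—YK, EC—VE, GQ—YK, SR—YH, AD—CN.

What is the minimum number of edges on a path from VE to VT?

Level 0: VE
Level 1: AK, EC
Level 2: AD, BZ, CN, EG, EJ, VT, YH
Level 3: FV, FW, GQ, SR, YK
Level 4: TV
VT first appears at level 2.

2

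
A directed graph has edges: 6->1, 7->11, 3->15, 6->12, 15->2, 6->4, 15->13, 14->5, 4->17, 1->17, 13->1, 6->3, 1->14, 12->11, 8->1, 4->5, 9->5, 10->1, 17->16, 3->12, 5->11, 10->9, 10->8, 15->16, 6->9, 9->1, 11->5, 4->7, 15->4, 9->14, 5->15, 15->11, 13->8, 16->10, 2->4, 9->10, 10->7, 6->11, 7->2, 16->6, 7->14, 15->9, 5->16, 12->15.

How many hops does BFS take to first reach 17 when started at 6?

2

Level 0: 6
Level 1: 1, 3, 4, 9, 11, 12
Level 2: 5, 7, 10, 14, 15, 17
Level 3: 2, 8, 13, 16
17 first appears at level 2.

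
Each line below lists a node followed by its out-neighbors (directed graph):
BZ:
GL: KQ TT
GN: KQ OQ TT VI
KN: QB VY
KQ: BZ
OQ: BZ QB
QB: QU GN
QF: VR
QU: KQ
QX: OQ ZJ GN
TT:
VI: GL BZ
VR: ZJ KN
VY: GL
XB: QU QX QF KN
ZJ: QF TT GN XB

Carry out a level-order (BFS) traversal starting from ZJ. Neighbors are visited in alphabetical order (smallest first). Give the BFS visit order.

ZJ GN QF TT XB KQ OQ VI VR KN QU QX BZ QB GL VY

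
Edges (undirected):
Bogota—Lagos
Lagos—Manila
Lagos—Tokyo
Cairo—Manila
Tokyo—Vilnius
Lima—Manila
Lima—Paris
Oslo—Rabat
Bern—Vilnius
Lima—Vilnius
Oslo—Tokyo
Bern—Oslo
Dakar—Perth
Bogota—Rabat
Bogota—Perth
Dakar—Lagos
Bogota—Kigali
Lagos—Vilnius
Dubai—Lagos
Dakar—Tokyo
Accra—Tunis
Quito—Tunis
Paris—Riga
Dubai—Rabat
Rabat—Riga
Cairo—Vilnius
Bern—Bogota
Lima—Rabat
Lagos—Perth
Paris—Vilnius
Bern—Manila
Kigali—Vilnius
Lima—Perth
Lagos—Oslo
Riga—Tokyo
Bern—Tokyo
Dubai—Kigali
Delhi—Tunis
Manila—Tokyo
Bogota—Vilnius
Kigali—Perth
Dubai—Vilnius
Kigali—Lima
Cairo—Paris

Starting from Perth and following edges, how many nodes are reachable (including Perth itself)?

BFS from Perth visits: Perth, Bogota, Dakar, Kigali, Lagos, Lima, Bern, Rabat, Vilnius, Tokyo, Dubai, Manila, Oslo, Paris, Riga, Cairo
Reachable nodes: 16 of 20 total.

16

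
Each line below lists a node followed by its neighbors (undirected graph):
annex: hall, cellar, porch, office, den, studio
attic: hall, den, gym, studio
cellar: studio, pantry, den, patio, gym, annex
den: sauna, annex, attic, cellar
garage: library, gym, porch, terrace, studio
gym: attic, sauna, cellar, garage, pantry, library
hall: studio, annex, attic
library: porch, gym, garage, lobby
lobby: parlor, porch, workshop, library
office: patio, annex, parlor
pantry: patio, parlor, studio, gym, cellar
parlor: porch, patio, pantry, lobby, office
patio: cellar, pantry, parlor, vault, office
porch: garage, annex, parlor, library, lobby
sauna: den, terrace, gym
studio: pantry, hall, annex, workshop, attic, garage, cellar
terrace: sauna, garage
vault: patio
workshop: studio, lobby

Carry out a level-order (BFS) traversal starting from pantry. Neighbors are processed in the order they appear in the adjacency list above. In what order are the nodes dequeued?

Visit pantry; enqueue patio, parlor, studio, gym, cellar → queue [patio, parlor, studio, gym, cellar]
Visit patio; enqueue vault, office → queue [parlor, studio, gym, cellar, vault, office]
Visit parlor; enqueue porch, lobby → queue [studio, gym, cellar, vault, office, porch, lobby]
Visit studio; enqueue hall, annex, workshop, attic, garage → queue [gym, cellar, vault, office, porch, lobby, hall, annex, workshop, attic, garage]
Visit gym; enqueue sauna, library → queue [cellar, vault, office, porch, lobby, hall, annex, workshop, attic, garage, sauna, library]
Visit cellar; enqueue den → queue [vault, office, porch, lobby, hall, annex, workshop, attic, garage, sauna, library, den]
Visit vault → queue [office, porch, lobby, hall, annex, workshop, attic, garage, sauna, library, den]
Visit office → queue [porch, lobby, hall, annex, workshop, attic, garage, sauna, library, den]
Visit porch → queue [lobby, hall, annex, workshop, attic, garage, sauna, library, den]
Visit lobby → queue [hall, annex, workshop, attic, garage, sauna, library, den]
Visit hall → queue [annex, workshop, attic, garage, sauna, library, den]
Visit annex → queue [workshop, attic, garage, sauna, library, den]
Visit workshop → queue [attic, garage, sauna, library, den]
Visit attic → queue [garage, sauna, library, den]
Visit garage; enqueue terrace → queue [sauna, library, den, terrace]
Visit sauna → queue [library, den, terrace]
Visit library → queue [den, terrace]
Visit den → queue [terrace]
Visit terrace → queue []

pantry -> patio -> parlor -> studio -> gym -> cellar -> vault -> office -> porch -> lobby -> hall -> annex -> workshop -> attic -> garage -> sauna -> library -> den -> terrace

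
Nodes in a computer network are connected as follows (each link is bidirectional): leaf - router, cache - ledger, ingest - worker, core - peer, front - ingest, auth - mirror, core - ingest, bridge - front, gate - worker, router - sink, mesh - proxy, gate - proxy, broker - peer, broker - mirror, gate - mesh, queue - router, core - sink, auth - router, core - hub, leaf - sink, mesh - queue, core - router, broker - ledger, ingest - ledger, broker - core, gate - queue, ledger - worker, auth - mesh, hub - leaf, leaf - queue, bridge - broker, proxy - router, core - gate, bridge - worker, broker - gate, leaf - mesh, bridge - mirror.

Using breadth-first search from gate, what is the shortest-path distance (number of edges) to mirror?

2

Level 0: gate
Level 1: broker, core, mesh, proxy, queue, worker
Level 2: auth, bridge, hub, ingest, leaf, ledger, mirror, peer, router, sink
Level 3: cache, front
mirror first appears at level 2.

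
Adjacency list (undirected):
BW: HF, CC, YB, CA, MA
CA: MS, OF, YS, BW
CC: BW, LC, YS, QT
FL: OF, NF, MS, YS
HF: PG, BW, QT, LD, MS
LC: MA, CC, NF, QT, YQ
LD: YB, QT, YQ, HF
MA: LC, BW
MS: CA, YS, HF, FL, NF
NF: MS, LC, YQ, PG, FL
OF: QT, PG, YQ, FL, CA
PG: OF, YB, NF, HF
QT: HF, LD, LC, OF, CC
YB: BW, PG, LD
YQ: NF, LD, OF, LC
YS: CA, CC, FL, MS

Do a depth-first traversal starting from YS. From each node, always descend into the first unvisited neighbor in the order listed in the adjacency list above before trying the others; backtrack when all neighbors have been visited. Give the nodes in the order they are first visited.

Visit YS
YS → CA
CA → MS
MS → HF
HF → PG
PG → OF
OF → QT
QT → LD
LD → YB
YB → BW
BW → CC
CC → LC
LC → MA
LC → NF
NF → YQ
NF → FL

YS CA MS HF PG OF QT LD YB BW CC LC MA NF YQ FL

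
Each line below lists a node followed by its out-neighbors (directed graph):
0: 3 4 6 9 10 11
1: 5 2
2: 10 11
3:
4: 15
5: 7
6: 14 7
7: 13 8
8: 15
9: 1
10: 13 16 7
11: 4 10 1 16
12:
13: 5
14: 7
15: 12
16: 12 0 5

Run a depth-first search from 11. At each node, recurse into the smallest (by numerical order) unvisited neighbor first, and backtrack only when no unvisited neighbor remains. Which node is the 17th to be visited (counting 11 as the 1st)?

9

Visit 11
11 → 1
1 → 2
2 → 10
10 → 7
7 → 8
8 → 15
15 → 12
7 → 13
13 → 5
10 → 16
16 → 0
0 → 3
0 → 4
0 → 6
6 → 14
0 → 9

Visit order: 11, 1, 2, 10, 7, 8, 15, 12, 13, 5, 16, 0, 3, 4, 6, 14, 9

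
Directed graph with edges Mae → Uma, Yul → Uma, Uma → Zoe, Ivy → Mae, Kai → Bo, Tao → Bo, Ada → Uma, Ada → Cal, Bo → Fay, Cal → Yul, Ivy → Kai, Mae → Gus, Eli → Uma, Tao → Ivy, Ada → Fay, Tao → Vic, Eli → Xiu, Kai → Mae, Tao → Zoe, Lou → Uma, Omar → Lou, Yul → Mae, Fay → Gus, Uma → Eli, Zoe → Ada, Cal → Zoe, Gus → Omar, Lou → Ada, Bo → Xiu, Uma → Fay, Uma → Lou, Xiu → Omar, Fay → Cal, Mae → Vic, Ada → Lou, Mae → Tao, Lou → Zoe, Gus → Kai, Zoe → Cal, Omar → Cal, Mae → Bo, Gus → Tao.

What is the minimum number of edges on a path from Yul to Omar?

3

Level 0: Yul
Level 1: Mae, Uma
Level 2: Bo, Eli, Fay, Gus, Lou, Tao, Vic, Zoe
Level 3: Ada, Cal, Ivy, Kai, Omar, Xiu
Omar first appears at level 3.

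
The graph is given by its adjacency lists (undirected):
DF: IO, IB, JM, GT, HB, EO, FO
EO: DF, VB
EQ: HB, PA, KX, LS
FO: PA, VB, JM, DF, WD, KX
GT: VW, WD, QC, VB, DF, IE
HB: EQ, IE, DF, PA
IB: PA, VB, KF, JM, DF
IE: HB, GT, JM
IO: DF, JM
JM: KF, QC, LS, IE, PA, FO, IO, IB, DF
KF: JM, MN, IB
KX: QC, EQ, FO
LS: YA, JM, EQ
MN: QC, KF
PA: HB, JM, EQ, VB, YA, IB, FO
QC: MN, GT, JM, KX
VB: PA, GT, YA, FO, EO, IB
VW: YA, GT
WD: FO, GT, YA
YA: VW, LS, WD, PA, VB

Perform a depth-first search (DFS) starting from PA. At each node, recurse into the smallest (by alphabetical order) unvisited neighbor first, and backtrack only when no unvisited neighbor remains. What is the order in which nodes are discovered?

Visit PA
PA → EQ
EQ → HB
HB → DF
DF → EO
EO → VB
VB → FO
FO → JM
JM → IB
IB → KF
KF → MN
MN → QC
QC → GT
GT → IE
GT → VW
VW → YA
YA → LS
YA → WD
QC → KX
JM → IO

PA, EQ, HB, DF, EO, VB, FO, JM, IB, KF, MN, QC, GT, IE, VW, YA, LS, WD, KX, IO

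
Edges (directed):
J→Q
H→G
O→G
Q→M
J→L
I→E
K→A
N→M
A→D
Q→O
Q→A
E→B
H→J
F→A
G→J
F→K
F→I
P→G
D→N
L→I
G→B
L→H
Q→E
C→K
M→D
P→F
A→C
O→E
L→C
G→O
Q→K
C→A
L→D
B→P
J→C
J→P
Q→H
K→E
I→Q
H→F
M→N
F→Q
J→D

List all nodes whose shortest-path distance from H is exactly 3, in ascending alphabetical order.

E, M, N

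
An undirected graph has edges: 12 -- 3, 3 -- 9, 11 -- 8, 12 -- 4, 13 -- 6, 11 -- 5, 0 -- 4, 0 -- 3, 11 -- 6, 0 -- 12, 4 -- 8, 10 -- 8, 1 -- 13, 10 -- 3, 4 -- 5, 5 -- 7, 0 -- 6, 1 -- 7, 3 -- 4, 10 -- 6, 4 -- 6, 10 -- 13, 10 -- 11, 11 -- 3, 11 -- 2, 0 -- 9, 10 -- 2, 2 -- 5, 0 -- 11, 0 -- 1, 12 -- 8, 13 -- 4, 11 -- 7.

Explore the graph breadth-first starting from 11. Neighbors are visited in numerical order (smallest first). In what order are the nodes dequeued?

11, 0, 2, 3, 5, 6, 7, 8, 10, 1, 4, 9, 12, 13

Visit 11; enqueue 0, 2, 3, 5, 6, 7, 8, 10 → queue [0, 2, 3, 5, 6, 7, 8, 10]
Visit 0; enqueue 1, 4, 9, 12 → queue [2, 3, 5, 6, 7, 8, 10, 1, 4, 9, 12]
Visit 2 → queue [3, 5, 6, 7, 8, 10, 1, 4, 9, 12]
Visit 3 → queue [5, 6, 7, 8, 10, 1, 4, 9, 12]
Visit 5 → queue [6, 7, 8, 10, 1, 4, 9, 12]
Visit 6; enqueue 13 → queue [7, 8, 10, 1, 4, 9, 12, 13]
Visit 7 → queue [8, 10, 1, 4, 9, 12, 13]
Visit 8 → queue [10, 1, 4, 9, 12, 13]
Visit 10 → queue [1, 4, 9, 12, 13]
Visit 1 → queue [4, 9, 12, 13]
Visit 4 → queue [9, 12, 13]
Visit 9 → queue [12, 13]
Visit 12 → queue [13]
Visit 13 → queue []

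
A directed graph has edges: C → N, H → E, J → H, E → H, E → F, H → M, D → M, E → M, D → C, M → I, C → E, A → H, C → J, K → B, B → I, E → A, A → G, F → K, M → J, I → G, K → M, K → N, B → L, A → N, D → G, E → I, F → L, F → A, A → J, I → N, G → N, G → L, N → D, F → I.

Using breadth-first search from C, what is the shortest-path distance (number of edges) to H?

2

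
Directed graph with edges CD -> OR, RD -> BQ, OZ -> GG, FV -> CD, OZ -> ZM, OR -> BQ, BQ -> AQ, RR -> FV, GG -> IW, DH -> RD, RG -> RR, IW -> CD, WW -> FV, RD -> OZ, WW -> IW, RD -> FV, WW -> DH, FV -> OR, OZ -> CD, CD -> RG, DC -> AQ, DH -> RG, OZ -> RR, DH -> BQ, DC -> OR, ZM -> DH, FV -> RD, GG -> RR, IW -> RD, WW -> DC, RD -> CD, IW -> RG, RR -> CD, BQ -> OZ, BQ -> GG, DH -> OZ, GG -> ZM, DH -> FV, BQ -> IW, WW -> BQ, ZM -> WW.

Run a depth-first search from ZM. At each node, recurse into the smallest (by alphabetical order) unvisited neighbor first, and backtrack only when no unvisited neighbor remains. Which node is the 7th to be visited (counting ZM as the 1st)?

Visit ZM
ZM → DH
DH → BQ
BQ → AQ
BQ → GG
GG → IW
IW → CD
CD → OR
CD → RG
RG → RR
RR → FV
FV → RD
RD → OZ
ZM → WW
WW → DC

Visit order: ZM, DH, BQ, AQ, GG, IW, CD, OR, RG, RR, FV, RD, OZ, WW, DC

CD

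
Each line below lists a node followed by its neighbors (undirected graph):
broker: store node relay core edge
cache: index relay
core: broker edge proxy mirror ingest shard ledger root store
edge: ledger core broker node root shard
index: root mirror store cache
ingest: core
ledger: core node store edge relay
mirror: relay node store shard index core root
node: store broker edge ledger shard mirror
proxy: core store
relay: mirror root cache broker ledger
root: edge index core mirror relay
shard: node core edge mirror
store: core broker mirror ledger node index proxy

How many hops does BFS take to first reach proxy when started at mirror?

2

Level 0: mirror
Level 1: core, index, node, relay, root, shard, store
Level 2: broker, cache, edge, ingest, ledger, proxy
proxy first appears at level 2.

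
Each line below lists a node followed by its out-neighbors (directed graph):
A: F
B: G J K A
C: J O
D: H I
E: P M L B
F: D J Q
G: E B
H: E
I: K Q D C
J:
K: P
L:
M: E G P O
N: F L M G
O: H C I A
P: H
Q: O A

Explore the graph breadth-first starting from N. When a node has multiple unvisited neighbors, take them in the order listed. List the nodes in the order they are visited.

Visit N; enqueue F, L, M, G → queue [F, L, M, G]
Visit F; enqueue D, J, Q → queue [L, M, G, D, J, Q]
Visit L → queue [M, G, D, J, Q]
Visit M; enqueue E, P, O → queue [G, D, J, Q, E, P, O]
Visit G; enqueue B → queue [D, J, Q, E, P, O, B]
Visit D; enqueue H, I → queue [J, Q, E, P, O, B, H, I]
Visit J → queue [Q, E, P, O, B, H, I]
Visit Q; enqueue A → queue [E, P, O, B, H, I, A]
Visit E → queue [P, O, B, H, I, A]
Visit P → queue [O, B, H, I, A]
Visit O; enqueue C → queue [B, H, I, A, C]
Visit B; enqueue K → queue [H, I, A, C, K]
Visit H → queue [I, A, C, K]
Visit I → queue [A, C, K]
Visit A → queue [C, K]
Visit C → queue [K]
Visit K → queue []

N -> F -> L -> M -> G -> D -> J -> Q -> E -> P -> O -> B -> H -> I -> A -> C -> K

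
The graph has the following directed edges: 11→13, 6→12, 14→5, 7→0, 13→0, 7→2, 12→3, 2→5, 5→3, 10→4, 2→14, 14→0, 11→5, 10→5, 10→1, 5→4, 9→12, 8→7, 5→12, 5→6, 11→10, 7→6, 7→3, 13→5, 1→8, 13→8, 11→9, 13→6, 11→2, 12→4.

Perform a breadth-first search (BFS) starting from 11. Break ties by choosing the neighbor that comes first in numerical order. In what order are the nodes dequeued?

Visit 11; enqueue 2, 5, 9, 10, 13 → queue [2, 5, 9, 10, 13]
Visit 2; enqueue 14 → queue [5, 9, 10, 13, 14]
Visit 5; enqueue 3, 4, 6, 12 → queue [9, 10, 13, 14, 3, 4, 6, 12]
Visit 9 → queue [10, 13, 14, 3, 4, 6, 12]
Visit 10; enqueue 1 → queue [13, 14, 3, 4, 6, 12, 1]
Visit 13; enqueue 0, 8 → queue [14, 3, 4, 6, 12, 1, 0, 8]
Visit 14 → queue [3, 4, 6, 12, 1, 0, 8]
Visit 3 → queue [4, 6, 12, 1, 0, 8]
Visit 4 → queue [6, 12, 1, 0, 8]
Visit 6 → queue [12, 1, 0, 8]
Visit 12 → queue [1, 0, 8]
Visit 1 → queue [0, 8]
Visit 0 → queue [8]
Visit 8; enqueue 7 → queue [7]
Visit 7 → queue []

11 → 2 → 5 → 9 → 10 → 13 → 14 → 3 → 4 → 6 → 12 → 1 → 0 → 8 → 7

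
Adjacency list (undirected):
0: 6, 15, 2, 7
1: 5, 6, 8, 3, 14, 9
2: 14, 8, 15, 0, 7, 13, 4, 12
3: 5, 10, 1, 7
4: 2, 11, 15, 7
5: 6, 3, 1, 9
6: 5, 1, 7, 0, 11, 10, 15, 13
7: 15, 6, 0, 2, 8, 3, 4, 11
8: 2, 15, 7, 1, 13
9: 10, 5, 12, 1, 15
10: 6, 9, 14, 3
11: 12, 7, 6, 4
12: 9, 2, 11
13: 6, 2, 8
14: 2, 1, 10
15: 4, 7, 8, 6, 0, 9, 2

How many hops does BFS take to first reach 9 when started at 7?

Level 0: 7
Level 1: 0, 2, 3, 4, 6, 8, 11, 15
Level 2: 1, 5, 9, 10, 12, 13, 14
9 first appears at level 2.

2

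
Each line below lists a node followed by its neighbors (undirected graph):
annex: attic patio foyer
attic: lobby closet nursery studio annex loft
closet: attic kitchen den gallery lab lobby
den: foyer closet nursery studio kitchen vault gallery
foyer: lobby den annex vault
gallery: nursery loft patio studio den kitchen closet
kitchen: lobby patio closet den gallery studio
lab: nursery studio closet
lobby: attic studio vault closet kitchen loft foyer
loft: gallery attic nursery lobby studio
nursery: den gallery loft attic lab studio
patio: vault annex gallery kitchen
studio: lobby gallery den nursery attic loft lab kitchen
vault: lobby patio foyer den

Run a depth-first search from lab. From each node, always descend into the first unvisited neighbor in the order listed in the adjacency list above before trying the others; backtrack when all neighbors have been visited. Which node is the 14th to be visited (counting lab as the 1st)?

studio

Visit lab
lab → nursery
nursery → den
den → foyer
foyer → lobby
lobby → attic
attic → closet
closet → kitchen
kitchen → patio
patio → vault
patio → annex
patio → gallery
gallery → loft
loft → studio

Visit order: lab, nursery, den, foyer, lobby, attic, closet, kitchen, patio, vault, annex, gallery, loft, studio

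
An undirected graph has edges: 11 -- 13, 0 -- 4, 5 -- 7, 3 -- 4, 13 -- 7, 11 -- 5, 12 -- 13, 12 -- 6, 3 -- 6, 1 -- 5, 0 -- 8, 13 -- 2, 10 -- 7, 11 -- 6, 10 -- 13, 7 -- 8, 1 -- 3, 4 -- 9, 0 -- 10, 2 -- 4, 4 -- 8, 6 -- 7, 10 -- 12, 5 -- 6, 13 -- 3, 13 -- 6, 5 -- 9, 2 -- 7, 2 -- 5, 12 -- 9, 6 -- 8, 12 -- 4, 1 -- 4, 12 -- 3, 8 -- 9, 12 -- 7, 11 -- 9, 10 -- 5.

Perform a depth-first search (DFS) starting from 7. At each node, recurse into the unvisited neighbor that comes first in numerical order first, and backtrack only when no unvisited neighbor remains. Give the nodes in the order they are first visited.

Visit 7
7 → 2
2 → 4
4 → 0
0 → 8
8 → 6
6 → 3
3 → 1
1 → 5
5 → 9
9 → 11
11 → 13
13 → 10
10 → 12

7 → 2 → 4 → 0 → 8 → 6 → 3 → 1 → 5 → 9 → 11 → 13 → 10 → 12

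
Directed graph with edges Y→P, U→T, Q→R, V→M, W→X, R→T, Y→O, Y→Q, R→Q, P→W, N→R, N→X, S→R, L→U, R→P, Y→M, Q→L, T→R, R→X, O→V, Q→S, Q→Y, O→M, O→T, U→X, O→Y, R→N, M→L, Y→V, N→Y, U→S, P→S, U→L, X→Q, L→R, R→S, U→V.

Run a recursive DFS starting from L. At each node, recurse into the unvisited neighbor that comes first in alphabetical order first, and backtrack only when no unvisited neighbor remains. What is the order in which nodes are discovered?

L → R → N → X → Q → S → Y → M → O → T → V → P → W → U

Visit L
L → R
R → N
N → X
X → Q
Q → S
Q → Y
Y → M
Y → O
O → T
O → V
Y → P
P → W
L → U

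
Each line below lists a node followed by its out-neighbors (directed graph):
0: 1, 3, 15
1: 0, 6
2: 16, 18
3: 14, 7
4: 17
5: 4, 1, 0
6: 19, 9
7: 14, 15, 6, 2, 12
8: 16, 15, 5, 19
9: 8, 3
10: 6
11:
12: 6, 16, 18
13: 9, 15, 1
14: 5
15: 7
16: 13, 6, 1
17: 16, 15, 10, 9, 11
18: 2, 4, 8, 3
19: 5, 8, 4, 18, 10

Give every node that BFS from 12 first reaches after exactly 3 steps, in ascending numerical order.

0, 5, 7, 10, 14, 15, 17

Level 0: 12
Level 1: 6, 16, 18
Level 2: 1, 2, 3, 4, 8, 9, 13, 19
Level 3: 0, 5, 7, 10, 14, 15, 17
Level 4: 11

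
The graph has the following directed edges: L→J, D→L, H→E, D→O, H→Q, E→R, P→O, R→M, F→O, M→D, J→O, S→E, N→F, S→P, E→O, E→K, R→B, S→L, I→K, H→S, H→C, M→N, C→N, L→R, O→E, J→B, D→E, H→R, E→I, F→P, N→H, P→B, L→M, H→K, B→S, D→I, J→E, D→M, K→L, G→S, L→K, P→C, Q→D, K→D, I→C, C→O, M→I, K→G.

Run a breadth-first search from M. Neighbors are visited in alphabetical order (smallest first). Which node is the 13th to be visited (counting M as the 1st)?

J

Visit M; enqueue D, I, N → queue [D, I, N]
Visit D; enqueue E, L, O → queue [I, N, E, L, O]
Visit I; enqueue C, K → queue [N, E, L, O, C, K]
Visit N; enqueue F, H → queue [E, L, O, C, K, F, H]
Visit E; enqueue R → queue [L, O, C, K, F, H, R]
Visit L; enqueue J → queue [O, C, K, F, H, R, J]
Visit O → queue [C, K, F, H, R, J]
Visit C → queue [K, F, H, R, J]
Visit K; enqueue G → queue [F, H, R, J, G]
Visit F; enqueue P → queue [H, R, J, G, P]
Visit H; enqueue Q, S → queue [R, J, G, P, Q, S]
Visit R; enqueue B → queue [J, G, P, Q, S, B]
Visit J → queue [G, P, Q, S, B]
Visit G → queue [P, Q, S, B]
Visit P → queue [Q, S, B]
Visit Q → queue [S, B]
Visit S → queue [B]
Visit B → queue []

Visit order: M, D, I, N, E, L, O, C, K, F, H, R, J, G, P, Q, S, B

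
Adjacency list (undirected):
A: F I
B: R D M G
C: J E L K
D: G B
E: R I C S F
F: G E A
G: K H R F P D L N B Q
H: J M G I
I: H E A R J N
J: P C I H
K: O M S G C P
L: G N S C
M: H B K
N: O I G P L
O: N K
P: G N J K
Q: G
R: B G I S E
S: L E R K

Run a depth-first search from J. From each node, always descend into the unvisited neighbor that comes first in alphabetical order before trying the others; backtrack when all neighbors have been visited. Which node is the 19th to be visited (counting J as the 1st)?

Q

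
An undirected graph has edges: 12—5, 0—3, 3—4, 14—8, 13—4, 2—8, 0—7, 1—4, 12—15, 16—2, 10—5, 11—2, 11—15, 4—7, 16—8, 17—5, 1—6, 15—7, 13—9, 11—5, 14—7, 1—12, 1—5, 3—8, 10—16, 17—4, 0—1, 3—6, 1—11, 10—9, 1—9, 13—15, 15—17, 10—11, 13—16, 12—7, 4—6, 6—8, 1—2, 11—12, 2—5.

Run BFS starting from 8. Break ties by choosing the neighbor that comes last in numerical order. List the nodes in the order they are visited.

Visit 8; enqueue 16, 14, 6, 3, 2 → queue [16, 14, 6, 3, 2]
Visit 16; enqueue 13, 10 → queue [14, 6, 3, 2, 13, 10]
Visit 14; enqueue 7 → queue [6, 3, 2, 13, 10, 7]
Visit 6; enqueue 4, 1 → queue [3, 2, 13, 10, 7, 4, 1]
Visit 3; enqueue 0 → queue [2, 13, 10, 7, 4, 1, 0]
Visit 2; enqueue 11, 5 → queue [13, 10, 7, 4, 1, 0, 11, 5]
Visit 13; enqueue 15, 9 → queue [10, 7, 4, 1, 0, 11, 5, 15, 9]
Visit 10 → queue [7, 4, 1, 0, 11, 5, 15, 9]
Visit 7; enqueue 12 → queue [4, 1, 0, 11, 5, 15, 9, 12]
Visit 4; enqueue 17 → queue [1, 0, 11, 5, 15, 9, 12, 17]
Visit 1 → queue [0, 11, 5, 15, 9, 12, 17]
Visit 0 → queue [11, 5, 15, 9, 12, 17]
Visit 11 → queue [5, 15, 9, 12, 17]
Visit 5 → queue [15, 9, 12, 17]
Visit 15 → queue [9, 12, 17]
Visit 9 → queue [12, 17]
Visit 12 → queue [17]
Visit 17 → queue []

8 → 16 → 14 → 6 → 3 → 2 → 13 → 10 → 7 → 4 → 1 → 0 → 11 → 5 → 15 → 9 → 12 → 17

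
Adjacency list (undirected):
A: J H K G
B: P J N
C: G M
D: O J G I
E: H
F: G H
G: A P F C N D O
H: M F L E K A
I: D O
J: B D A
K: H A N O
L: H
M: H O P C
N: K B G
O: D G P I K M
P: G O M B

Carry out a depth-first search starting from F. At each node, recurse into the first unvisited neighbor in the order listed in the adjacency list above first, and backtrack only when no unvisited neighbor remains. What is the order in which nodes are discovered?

Visit F
F → G
G → A
A → J
J → B
B → P
P → O
O → D
D → I
O → K
K → H
H → M
M → C
H → L
H → E
K → N

F G A J B P O D I K H M C L E N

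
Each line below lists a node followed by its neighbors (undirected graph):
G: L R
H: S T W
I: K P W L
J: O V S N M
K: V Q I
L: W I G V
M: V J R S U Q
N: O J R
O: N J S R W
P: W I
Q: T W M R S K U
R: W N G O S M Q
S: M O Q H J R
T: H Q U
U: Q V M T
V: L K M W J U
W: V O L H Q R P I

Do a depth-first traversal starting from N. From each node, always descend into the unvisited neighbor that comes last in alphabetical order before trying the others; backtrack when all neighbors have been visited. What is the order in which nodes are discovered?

N R W V U T Q S O J M H K I P L G

Visit N
N → R
R → W
W → V
V → U
U → T
T → Q
Q → S
S → O
O → J
J → M
S → H
Q → K
K → I
I → P
I → L
L → G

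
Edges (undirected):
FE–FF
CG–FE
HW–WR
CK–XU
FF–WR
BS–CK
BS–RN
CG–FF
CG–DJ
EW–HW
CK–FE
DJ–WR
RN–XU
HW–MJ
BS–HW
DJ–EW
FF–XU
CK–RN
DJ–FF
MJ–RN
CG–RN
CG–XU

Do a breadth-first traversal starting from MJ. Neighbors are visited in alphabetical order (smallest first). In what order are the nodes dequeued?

MJ → HW → RN → BS → EW → WR → CG → CK → XU → DJ → FF → FE

Visit MJ; enqueue HW, RN → queue [HW, RN]
Visit HW; enqueue BS, EW, WR → queue [RN, BS, EW, WR]
Visit RN; enqueue CG, CK, XU → queue [BS, EW, WR, CG, CK, XU]
Visit BS → queue [EW, WR, CG, CK, XU]
Visit EW; enqueue DJ → queue [WR, CG, CK, XU, DJ]
Visit WR; enqueue FF → queue [CG, CK, XU, DJ, FF]
Visit CG; enqueue FE → queue [CK, XU, DJ, FF, FE]
Visit CK → queue [XU, DJ, FF, FE]
Visit XU → queue [DJ, FF, FE]
Visit DJ → queue [FF, FE]
Visit FF → queue [FE]
Visit FE → queue []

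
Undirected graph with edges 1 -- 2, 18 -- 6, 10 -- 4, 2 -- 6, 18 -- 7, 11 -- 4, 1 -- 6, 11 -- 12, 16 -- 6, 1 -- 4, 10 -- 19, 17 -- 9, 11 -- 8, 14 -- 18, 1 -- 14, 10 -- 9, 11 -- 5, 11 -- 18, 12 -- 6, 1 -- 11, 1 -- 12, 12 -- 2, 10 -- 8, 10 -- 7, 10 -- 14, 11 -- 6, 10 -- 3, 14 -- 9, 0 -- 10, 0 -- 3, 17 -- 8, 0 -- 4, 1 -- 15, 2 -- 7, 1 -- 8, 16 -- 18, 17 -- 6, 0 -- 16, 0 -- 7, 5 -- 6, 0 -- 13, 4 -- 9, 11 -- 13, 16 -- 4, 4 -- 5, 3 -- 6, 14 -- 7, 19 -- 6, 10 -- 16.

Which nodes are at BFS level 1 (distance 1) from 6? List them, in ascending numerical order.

1, 2, 3, 5, 11, 12, 16, 17, 18, 19

Level 0: 6
Level 1: 1, 2, 3, 5, 11, 12, 16, 17, 18, 19
Level 2: 0, 4, 7, 8, 9, 10, 13, 14, 15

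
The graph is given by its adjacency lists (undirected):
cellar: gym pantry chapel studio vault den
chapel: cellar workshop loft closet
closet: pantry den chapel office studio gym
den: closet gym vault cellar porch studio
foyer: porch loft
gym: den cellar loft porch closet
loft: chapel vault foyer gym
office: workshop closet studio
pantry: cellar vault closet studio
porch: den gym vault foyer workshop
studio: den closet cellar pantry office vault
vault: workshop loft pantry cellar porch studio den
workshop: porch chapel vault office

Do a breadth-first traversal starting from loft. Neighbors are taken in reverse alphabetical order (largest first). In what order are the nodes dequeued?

loft -> vault -> gym -> foyer -> chapel -> workshop -> studio -> porch -> pantry -> den -> cellar -> closet -> office

Visit loft; enqueue vault, gym, foyer, chapel → queue [vault, gym, foyer, chapel]
Visit vault; enqueue workshop, studio, porch, pantry, den, cellar → queue [gym, foyer, chapel, workshop, studio, porch, pantry, den, cellar]
Visit gym; enqueue closet → queue [foyer, chapel, workshop, studio, porch, pantry, den, cellar, closet]
Visit foyer → queue [chapel, workshop, studio, porch, pantry, den, cellar, closet]
Visit chapel → queue [workshop, studio, porch, pantry, den, cellar, closet]
Visit workshop; enqueue office → queue [studio, porch, pantry, den, cellar, closet, office]
Visit studio → queue [porch, pantry, den, cellar, closet, office]
Visit porch → queue [pantry, den, cellar, closet, office]
Visit pantry → queue [den, cellar, closet, office]
Visit den → queue [cellar, closet, office]
Visit cellar → queue [closet, office]
Visit closet → queue [office]
Visit office → queue []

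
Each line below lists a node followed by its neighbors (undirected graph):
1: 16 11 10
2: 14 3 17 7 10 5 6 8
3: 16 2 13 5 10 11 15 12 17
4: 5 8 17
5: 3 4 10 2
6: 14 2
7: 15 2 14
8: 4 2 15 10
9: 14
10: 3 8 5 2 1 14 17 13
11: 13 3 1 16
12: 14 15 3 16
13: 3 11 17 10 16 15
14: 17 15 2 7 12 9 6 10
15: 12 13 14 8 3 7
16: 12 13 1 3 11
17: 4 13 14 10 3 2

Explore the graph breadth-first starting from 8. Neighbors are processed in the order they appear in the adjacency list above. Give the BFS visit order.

8 -> 4 -> 2 -> 15 -> 10 -> 5 -> 17 -> 14 -> 3 -> 7 -> 6 -> 12 -> 13 -> 1 -> 9 -> 16 -> 11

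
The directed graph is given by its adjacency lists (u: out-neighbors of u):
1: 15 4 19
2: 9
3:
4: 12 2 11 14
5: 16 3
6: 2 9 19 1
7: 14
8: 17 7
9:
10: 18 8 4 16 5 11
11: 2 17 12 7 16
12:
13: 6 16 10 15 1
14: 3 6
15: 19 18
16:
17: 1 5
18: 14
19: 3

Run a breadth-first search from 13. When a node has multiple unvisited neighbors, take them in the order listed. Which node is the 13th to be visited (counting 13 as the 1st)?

5

Visit 13; enqueue 6, 16, 10, 15, 1 → queue [6, 16, 10, 15, 1]
Visit 6; enqueue 2, 9, 19 → queue [16, 10, 15, 1, 2, 9, 19]
Visit 16 → queue [10, 15, 1, 2, 9, 19]
Visit 10; enqueue 18, 8, 4, 5, 11 → queue [15, 1, 2, 9, 19, 18, 8, 4, 5, 11]
Visit 15 → queue [1, 2, 9, 19, 18, 8, 4, 5, 11]
Visit 1 → queue [2, 9, 19, 18, 8, 4, 5, 11]
Visit 2 → queue [9, 19, 18, 8, 4, 5, 11]
Visit 9 → queue [19, 18, 8, 4, 5, 11]
Visit 19; enqueue 3 → queue [18, 8, 4, 5, 11, 3]
Visit 18; enqueue 14 → queue [8, 4, 5, 11, 3, 14]
Visit 8; enqueue 17, 7 → queue [4, 5, 11, 3, 14, 17, 7]
Visit 4; enqueue 12 → queue [5, 11, 3, 14, 17, 7, 12]
Visit 5 → queue [11, 3, 14, 17, 7, 12]
Visit 11 → queue [3, 14, 17, 7, 12]
Visit 3 → queue [14, 17, 7, 12]
Visit 14 → queue [17, 7, 12]
Visit 17 → queue [7, 12]
Visit 7 → queue [12]
Visit 12 → queue []

Visit order: 13, 6, 16, 10, 15, 1, 2, 9, 19, 18, 8, 4, 5, 11, 3, 14, 17, 7, 12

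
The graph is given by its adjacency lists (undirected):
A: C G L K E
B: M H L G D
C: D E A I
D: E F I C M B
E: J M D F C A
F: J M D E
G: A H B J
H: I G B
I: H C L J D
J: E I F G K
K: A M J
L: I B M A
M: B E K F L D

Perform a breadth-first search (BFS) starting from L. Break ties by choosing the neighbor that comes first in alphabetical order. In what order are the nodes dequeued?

Visit L; enqueue A, B, I, M → queue [A, B, I, M]
Visit A; enqueue C, E, G, K → queue [B, I, M, C, E, G, K]
Visit B; enqueue D, H → queue [I, M, C, E, G, K, D, H]
Visit I; enqueue J → queue [M, C, E, G, K, D, H, J]
Visit M; enqueue F → queue [C, E, G, K, D, H, J, F]
Visit C → queue [E, G, K, D, H, J, F]
Visit E → queue [G, K, D, H, J, F]
Visit G → queue [K, D, H, J, F]
Visit K → queue [D, H, J, F]
Visit D → queue [H, J, F]
Visit H → queue [J, F]
Visit J → queue [F]
Visit F → queue []

L -> A -> B -> I -> M -> C -> E -> G -> K -> D -> H -> J -> F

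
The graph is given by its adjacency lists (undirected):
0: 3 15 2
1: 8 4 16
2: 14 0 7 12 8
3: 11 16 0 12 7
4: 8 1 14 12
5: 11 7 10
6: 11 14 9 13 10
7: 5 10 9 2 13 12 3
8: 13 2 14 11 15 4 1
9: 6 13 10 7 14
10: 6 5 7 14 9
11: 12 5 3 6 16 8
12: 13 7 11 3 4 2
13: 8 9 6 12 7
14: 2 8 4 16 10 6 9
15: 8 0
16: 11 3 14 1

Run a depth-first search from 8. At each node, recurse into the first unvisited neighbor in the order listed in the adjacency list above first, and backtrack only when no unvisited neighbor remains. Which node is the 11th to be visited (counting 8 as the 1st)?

Visit 8
8 → 13
13 → 9
9 → 6
6 → 11
11 → 12
12 → 7
7 → 5
5 → 10
10 → 14
14 → 2
2 → 0
0 → 3
3 → 16
16 → 1
1 → 4
0 → 15

Visit order: 8, 13, 9, 6, 11, 12, 7, 5, 10, 14, 2, 0, 3, 16, 1, 4, 15

2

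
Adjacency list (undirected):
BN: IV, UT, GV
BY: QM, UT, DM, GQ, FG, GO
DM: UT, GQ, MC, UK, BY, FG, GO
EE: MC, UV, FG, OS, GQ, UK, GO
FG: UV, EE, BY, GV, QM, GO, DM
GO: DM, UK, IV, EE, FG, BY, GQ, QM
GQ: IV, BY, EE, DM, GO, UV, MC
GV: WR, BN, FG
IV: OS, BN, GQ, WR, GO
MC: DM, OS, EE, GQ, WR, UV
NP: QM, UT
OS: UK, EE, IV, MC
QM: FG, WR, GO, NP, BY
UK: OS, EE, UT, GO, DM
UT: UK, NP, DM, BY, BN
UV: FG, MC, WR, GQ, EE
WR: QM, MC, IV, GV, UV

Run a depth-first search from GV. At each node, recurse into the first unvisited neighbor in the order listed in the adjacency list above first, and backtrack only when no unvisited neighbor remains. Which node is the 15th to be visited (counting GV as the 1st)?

Visit GV
GV → WR
WR → QM
QM → FG
FG → UV
UV → MC
MC → DM
DM → UT
UT → UK
UK → OS
OS → EE
EE → GQ
GQ → IV
IV → BN
IV → GO
GO → BY
UT → NP

Visit order: GV, WR, QM, FG, UV, MC, DM, UT, UK, OS, EE, GQ, IV, BN, GO, BY, NP

GO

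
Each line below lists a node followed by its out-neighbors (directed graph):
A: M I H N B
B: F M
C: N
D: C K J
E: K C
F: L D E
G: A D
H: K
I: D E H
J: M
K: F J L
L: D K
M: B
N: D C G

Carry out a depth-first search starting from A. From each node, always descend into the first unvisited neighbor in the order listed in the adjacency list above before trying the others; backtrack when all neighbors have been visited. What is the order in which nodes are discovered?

Visit A
A → M
M → B
B → F
F → L
L → D
D → C
C → N
N → G
D → K
K → J
F → E
A → I
I → H

A -> M -> B -> F -> L -> D -> C -> N -> G -> K -> J -> E -> I -> H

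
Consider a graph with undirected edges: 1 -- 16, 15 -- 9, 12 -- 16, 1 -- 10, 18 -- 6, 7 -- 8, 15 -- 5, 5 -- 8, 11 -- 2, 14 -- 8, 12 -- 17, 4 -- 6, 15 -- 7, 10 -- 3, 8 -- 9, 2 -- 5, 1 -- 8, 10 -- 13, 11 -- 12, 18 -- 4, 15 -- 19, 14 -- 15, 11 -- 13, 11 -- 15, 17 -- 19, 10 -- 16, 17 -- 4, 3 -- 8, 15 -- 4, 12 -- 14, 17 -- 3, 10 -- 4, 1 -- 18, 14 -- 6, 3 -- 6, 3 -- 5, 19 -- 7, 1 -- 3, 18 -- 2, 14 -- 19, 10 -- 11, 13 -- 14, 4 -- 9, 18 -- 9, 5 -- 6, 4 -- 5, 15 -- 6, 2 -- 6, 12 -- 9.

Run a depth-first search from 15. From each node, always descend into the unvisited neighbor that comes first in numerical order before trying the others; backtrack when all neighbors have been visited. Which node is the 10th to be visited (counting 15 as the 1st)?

Visit 15
15 → 4
4 → 5
5 → 2
2 → 6
6 → 3
3 → 1
1 → 8
8 → 7
7 → 19
19 → 14
14 → 12
12 → 9
9 → 18
12 → 11
11 → 10
10 → 13
10 → 16
12 → 17

Visit order: 15, 4, 5, 2, 6, 3, 1, 8, 7, 19, 14, 12, 9, 18, 11, 10, 13, 16, 17

19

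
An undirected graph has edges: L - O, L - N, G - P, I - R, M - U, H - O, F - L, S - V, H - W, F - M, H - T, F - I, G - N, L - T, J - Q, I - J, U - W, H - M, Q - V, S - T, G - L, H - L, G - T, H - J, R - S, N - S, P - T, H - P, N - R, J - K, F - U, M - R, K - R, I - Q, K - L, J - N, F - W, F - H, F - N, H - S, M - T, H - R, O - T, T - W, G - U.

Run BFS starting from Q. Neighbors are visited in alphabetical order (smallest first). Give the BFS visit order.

Q → I → J → V → F → R → H → K → N → S → L → M → U → W → O → P → T → G

Visit Q; enqueue I, J, V → queue [I, J, V]
Visit I; enqueue F, R → queue [J, V, F, R]
Visit J; enqueue H, K, N → queue [V, F, R, H, K, N]
Visit V; enqueue S → queue [F, R, H, K, N, S]
Visit F; enqueue L, M, U, W → queue [R, H, K, N, S, L, M, U, W]
Visit R → queue [H, K, N, S, L, M, U, W]
Visit H; enqueue O, P, T → queue [K, N, S, L, M, U, W, O, P, T]
Visit K → queue [N, S, L, M, U, W, O, P, T]
Visit N; enqueue G → queue [S, L, M, U, W, O, P, T, G]
Visit S → queue [L, M, U, W, O, P, T, G]
Visit L → queue [M, U, W, O, P, T, G]
Visit M → queue [U, W, O, P, T, G]
Visit U → queue [W, O, P, T, G]
Visit W → queue [O, P, T, G]
Visit O → queue [P, T, G]
Visit P → queue [T, G]
Visit T → queue [G]
Visit G → queue []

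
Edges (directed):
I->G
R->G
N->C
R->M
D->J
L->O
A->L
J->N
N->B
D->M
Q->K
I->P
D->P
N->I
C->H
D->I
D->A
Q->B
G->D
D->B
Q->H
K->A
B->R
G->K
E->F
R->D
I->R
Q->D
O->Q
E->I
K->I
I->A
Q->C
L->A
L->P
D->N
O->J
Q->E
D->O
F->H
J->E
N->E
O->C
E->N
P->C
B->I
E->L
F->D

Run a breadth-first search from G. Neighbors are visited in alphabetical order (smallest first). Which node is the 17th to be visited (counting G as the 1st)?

Visit G; enqueue D, K → queue [D, K]
Visit D; enqueue A, B, I, J, M, N, O, P → queue [K, A, B, I, J, M, N, O, P]
Visit K → queue [A, B, I, J, M, N, O, P]
Visit A; enqueue L → queue [B, I, J, M, N, O, P, L]
Visit B; enqueue R → queue [I, J, M, N, O, P, L, R]
Visit I → queue [J, M, N, O, P, L, R]
Visit J; enqueue E → queue [M, N, O, P, L, R, E]
Visit M → queue [N, O, P, L, R, E]
Visit N; enqueue C → queue [O, P, L, R, E, C]
Visit O; enqueue Q → queue [P, L, R, E, C, Q]
Visit P → queue [L, R, E, C, Q]
Visit L → queue [R, E, C, Q]
Visit R → queue [E, C, Q]
Visit E; enqueue F → queue [C, Q, F]
Visit C; enqueue H → queue [Q, F, H]
Visit Q → queue [F, H]
Visit F → queue [H]
Visit H → queue []

Visit order: G, D, K, A, B, I, J, M, N, O, P, L, R, E, C, Q, F, H

F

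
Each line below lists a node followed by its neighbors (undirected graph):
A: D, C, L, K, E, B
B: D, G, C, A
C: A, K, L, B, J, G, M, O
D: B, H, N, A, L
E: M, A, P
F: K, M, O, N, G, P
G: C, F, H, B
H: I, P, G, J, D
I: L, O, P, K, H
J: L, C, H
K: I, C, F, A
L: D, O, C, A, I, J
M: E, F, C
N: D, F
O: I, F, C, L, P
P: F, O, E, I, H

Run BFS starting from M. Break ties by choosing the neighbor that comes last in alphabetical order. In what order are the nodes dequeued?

M, F, E, C, P, O, N, K, G, A, L, J, B, I, H, D

Visit M; enqueue F, E, C → queue [F, E, C]
Visit F; enqueue P, O, N, K, G → queue [E, C, P, O, N, K, G]
Visit E; enqueue A → queue [C, P, O, N, K, G, A]
Visit C; enqueue L, J, B → queue [P, O, N, K, G, A, L, J, B]
Visit P; enqueue I, H → queue [O, N, K, G, A, L, J, B, I, H]
Visit O → queue [N, K, G, A, L, J, B, I, H]
Visit N; enqueue D → queue [K, G, A, L, J, B, I, H, D]
Visit K → queue [G, A, L, J, B, I, H, D]
Visit G → queue [A, L, J, B, I, H, D]
Visit A → queue [L, J, B, I, H, D]
Visit L → queue [J, B, I, H, D]
Visit J → queue [B, I, H, D]
Visit B → queue [I, H, D]
Visit I → queue [H, D]
Visit H → queue [D]
Visit D → queue []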